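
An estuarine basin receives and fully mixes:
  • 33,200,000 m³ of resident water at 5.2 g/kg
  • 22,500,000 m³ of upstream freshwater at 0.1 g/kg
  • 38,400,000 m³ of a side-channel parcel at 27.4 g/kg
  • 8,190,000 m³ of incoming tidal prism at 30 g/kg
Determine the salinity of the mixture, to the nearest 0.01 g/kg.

14.40 g/kg

By conservation of dissolved salt,
salt = 33,200,000×5.2 + 22,500,000×0.1 + 38,400,000×27.4 + 8,190,000×30 = 172,640,000 + 2,250,000 + 1,052,160,000 + 245,700,000 = 1,472,750,000
volume = 33,200,000 + 22,500,000 + 38,400,000 + 8,190,000 = 102,290,000 m³
S = 1,472,750,000 / 102,290,000 = 14.3978 g/kg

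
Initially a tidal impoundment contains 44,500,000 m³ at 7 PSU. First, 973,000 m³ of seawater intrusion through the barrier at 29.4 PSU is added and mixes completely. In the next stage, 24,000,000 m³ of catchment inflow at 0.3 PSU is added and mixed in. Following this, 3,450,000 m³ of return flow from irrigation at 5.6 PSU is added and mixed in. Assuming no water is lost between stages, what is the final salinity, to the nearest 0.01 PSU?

Total salt / total volume:
Initial salt = 44,500,000×7 = 311,500,000
After stage 1: salt = 311,500,000 + 973,000×29.4 = 340,106,200; volume = 45,473,000 m³; S = 7.479 PSU
After stage 2: salt = 340,106,200 + 24,000,000×0.3 = 347,306,200; volume = 69,473,000 m³; S = 4.999 PSU
After stage 3: salt = 347,306,200 + 3,450,000×5.6 = 366,626,200; volume = 72,923,000 m³
S = 366,626,200 / 72,923,000 = 5.0276 PSU

5.03 PSU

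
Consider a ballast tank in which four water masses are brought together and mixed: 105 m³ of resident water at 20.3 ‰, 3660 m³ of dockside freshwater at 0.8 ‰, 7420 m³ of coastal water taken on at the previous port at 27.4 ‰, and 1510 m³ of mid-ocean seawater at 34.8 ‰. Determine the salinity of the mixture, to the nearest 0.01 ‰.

Total salt / total volume:
salt = 105×20.3 + 3,660×0.8 + 7,420×27.4 + 1,510×34.8 = 2,131.5 + 2,928 + 203,308 + 52,548 = 260,915.5
volume = 105 + 3,660 + 7,420 + 1,510 = 12,695 m³
S = 260,915.5 / 12,695 = 20.5526 ‰

20.55 ‰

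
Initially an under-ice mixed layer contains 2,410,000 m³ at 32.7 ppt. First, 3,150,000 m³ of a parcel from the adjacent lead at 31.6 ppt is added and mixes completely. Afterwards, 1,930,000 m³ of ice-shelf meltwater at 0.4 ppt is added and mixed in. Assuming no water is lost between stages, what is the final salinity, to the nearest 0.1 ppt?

23.9 ppt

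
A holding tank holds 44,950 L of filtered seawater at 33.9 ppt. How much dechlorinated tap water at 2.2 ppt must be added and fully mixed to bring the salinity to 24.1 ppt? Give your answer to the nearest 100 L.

20100 L

Salt balance: 44,950×33.9 + V×2.2 = (44,950+V)×24.1
1,523,805 + 2.2V = 1,083,295 + 24.1V
440,510 = 21.9V
V = 20,114.61 L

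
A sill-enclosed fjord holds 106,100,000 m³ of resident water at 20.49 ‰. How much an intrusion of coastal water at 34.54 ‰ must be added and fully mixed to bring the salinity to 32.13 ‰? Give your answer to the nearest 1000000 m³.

Salt balance: 106,100,000×20.49 + V×34.54 = (106,100,000+V)×32.13
2,173,989,000 + 34.54V = 3,408,993,000 + 32.13V
1,235,004,000 = 2.41V
V = 512,449,792.53 m³

512000000 m³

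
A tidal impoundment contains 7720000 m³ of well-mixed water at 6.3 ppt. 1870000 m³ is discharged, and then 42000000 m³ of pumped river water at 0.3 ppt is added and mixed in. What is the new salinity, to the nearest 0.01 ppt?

1.03 ppt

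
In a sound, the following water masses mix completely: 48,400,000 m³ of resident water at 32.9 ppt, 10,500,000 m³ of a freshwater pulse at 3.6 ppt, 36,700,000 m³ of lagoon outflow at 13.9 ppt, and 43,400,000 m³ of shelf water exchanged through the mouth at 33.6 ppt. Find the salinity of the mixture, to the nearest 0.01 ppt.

25.89 ppt

Salt balance:
salt = 48,400,000×32.9 + 10,500,000×3.6 + 36,700,000×13.9 + 43,400,000×33.6 = 1,592,360,000 + 37,800,000 + 510,130,000 + 1,458,240,000 = 3,598,530,000
volume = 48,400,000 + 10,500,000 + 36,700,000 + 43,400,000 = 139,000,000 m³
S = 3,598,530,000 / 139,000,000 = 25.8887 ppt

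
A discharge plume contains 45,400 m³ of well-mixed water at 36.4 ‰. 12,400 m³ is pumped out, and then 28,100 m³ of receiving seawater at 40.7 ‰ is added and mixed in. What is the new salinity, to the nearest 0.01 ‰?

38.38 ‰

Remaining after removal: 33,000 m³ at 36.4 ‰ (salt = 1,201,200)
After addition: salt = 1,201,200 + 28,100×40.7 = 2,344,870; volume = 61,100 m³
S = 2,344,870 / 61,100 = 38.3776 ‰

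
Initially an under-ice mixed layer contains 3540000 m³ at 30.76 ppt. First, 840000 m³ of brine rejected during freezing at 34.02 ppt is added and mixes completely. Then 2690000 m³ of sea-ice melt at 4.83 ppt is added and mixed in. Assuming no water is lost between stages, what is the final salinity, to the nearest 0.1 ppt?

By conservation of dissolved salt,
Initial salt = 3,540,000×30.76 = 108,890,400
After stage 1: salt = 108,890,400 + 840,000×34.02 = 137,467,200; volume = 4,380,000 m³; S = 31.385 ppt
After stage 2: salt = 137,467,200 + 2,690,000×4.83 = 150,459,900; volume = 7,070,000 m³
S = 150,459,900 / 7,070,000 = 21.2815 ppt

21.3 ppt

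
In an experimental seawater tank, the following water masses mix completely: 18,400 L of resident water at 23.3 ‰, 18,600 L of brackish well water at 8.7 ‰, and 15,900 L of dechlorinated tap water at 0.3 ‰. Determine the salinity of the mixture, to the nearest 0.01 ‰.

By conservation of dissolved salt,
salt = 18,400×23.3 + 18,600×8.7 + 15,900×0.3 = 428,720 + 161,820 + 4,770 = 595,310
volume = 18,400 + 18,600 + 15,900 = 52,900 L
S = 595,310 / 52,900 = 11.2535 ‰

11.25 ‰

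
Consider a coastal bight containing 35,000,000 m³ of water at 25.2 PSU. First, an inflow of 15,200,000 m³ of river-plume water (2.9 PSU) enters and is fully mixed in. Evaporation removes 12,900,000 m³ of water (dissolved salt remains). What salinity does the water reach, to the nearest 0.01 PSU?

After mixing: salt = 35,000,000×25.2 + 15,200,000×2.9 = 926,080,000; volume = 50,200,000 m³
After evaporation: salt unchanged = 926,080,000; volume = 50,200,000 − 12,900,000 = 37,300,000 m³
S = 926,080,000 / 37,300,000 = 24.8279 PSU

24.83 PSU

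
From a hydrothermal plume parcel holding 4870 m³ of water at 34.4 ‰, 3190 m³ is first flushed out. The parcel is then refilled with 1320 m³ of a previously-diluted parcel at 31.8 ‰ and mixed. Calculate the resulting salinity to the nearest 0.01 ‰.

Remaining after removal: 1,680 m³ at 34.4 ‰ (salt = 57,792)
After addition: salt = 57,792 + 1,320×31.8 = 99,768; volume = 3,000 m³
S = 99,768 / 3,000 = 33.256 ‰

33.26 ‰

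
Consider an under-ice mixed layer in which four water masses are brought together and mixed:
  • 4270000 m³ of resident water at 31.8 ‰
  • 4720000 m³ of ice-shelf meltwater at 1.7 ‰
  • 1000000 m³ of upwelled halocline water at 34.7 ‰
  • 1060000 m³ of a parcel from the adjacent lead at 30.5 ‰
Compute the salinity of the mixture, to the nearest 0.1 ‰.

19.1 ‰

Weighted by volume,
salt = 4,270,000×31.8 + 4,720,000×1.7 + 1,000,000×34.7 + 1,060,000×30.5 = 135,786,000 + 8,024,000 + 34,700,000 + 32,330,000 = 210,840,000
volume = 4,270,000 + 4,720,000 + 1,000,000 + 1,060,000 = 11,050,000 m³
S = 210,840,000 / 11,050,000 = 19.081 ‰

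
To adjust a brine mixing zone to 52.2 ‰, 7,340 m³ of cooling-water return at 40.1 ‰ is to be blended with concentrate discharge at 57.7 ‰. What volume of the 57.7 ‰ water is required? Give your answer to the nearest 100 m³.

16100 m³

Salt balance: 7,340×40.1 + V×57.7 = (7,340+V)×52.2
294,334 + 57.7V = 383,148 + 52.2V
88,814 = 5.5V
V = 16,148 m³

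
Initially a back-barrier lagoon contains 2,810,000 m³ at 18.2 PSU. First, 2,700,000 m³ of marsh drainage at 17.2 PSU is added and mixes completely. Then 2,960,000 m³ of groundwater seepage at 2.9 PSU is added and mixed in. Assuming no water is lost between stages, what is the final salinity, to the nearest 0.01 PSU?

12.53 PSU

Weighted by volume,
Initial salt = 2,810,000×18.2 = 51,142,000
After stage 1: salt = 51,142,000 + 2,700,000×17.2 = 97,582,000; volume = 5,510,000 m³; S = 17.71 PSU
After stage 2: salt = 97,582,000 + 2,960,000×2.9 = 106,166,000; volume = 8,470,000 m³
S = 106,166,000 / 8,470,000 = 12.5344 PSU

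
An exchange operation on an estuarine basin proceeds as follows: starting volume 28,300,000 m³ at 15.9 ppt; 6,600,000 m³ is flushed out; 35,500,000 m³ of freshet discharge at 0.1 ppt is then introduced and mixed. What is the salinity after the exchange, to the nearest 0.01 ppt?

Remaining after removal: 21,700,000 m³ at 15.9 ppt (salt = 345,030,000)
After addition: salt = 345,030,000 + 35,500,000×0.1 = 348,580,000; volume = 57,200,000 m³
S = 348,580,000 / 57,200,000 = 6.0941 ppt

6.09 ppt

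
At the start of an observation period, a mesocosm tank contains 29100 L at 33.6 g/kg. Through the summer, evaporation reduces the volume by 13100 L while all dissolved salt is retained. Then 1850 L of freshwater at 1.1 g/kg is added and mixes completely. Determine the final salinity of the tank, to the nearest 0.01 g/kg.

54.89 g/kg

After evaporation: salt = 29,100×33.6 = 977,760; volume = 29,100 − 13,100 = 16,000 L
After mixing: salt = 977,760 + 1,850×1.1 = 979,795; volume = 16,000 + 1,850 = 17,850 L
S = 979,795 / 17,850 = 54.8905 g/kg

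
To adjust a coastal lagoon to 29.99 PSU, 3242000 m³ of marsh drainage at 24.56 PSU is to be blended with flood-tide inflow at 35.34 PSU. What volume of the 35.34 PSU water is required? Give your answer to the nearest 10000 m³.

Salt balance: 3,242,000×24.56 + V×35.34 = (3,242,000+V)×29.99
79,623,520 + 35.34V = 97,227,580 + 29.99V
17,604,060 = 5.35V
V = 3,290,478.5 m³

3290000 m³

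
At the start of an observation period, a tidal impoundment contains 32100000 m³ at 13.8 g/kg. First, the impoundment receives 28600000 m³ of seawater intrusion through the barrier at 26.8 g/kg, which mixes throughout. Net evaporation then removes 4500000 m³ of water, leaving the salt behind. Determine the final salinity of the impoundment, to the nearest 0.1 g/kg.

After mixing: salt = 32,100,000×13.8 + 28,600,000×26.8 = 1,209,460,000; volume = 60,700,000 m³
After evaporation: salt unchanged = 1,209,460,000; volume = 60,700,000 − 4,500,000 = 56,200,000 m³
S = 1,209,460,000 / 56,200,000 = 21.5206 g/kg

21.5 g/kg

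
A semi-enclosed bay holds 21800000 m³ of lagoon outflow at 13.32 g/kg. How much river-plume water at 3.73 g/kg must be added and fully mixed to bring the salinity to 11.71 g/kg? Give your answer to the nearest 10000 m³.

4400000 m³

Salt balance: 21,800,000×13.32 + V×3.73 = (21,800,000+V)×11.71
290,376,000 + 3.73V = 255,278,000 + 11.71V
35,098,000 = 7.98V
V = 4,398,245.61 m³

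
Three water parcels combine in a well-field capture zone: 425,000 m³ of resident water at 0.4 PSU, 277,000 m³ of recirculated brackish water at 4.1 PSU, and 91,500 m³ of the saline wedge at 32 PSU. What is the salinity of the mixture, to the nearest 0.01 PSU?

Total salt / total volume:
salt = 425,000×0.4 + 277,000×4.1 + 91,500×32 = 170,000 + 1,135,700 + 2,928,000 = 4,233,700
volume = 425,000 + 277,000 + 91,500 = 793,500 m³
S = 4,233,700 / 793,500 = 5.3355 PSU

5.34 PSU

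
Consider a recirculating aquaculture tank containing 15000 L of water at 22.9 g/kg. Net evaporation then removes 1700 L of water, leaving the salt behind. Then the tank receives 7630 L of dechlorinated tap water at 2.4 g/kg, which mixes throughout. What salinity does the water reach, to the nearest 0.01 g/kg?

After evaporation: salt = 15,000×22.9 = 343,500; volume = 15,000 − 1,700 = 13,300 L
After mixing: salt = 343,500 + 7,630×2.4 = 361,812; volume = 13,300 + 7,630 = 20,930 L
S = 361,812 / 20,930 = 17.2868 g/kg

17.29 g/kg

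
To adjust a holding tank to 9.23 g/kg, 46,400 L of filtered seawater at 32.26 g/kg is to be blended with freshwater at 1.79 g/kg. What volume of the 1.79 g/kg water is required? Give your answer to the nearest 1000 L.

Salt balance: 46,400×32.26 + V×1.79 = (46,400+V)×9.23
1,496,864 + 1.79V = 428,272 + 9.23V
1,068,592 = 7.44V
V = 143,627.96 L

144000 L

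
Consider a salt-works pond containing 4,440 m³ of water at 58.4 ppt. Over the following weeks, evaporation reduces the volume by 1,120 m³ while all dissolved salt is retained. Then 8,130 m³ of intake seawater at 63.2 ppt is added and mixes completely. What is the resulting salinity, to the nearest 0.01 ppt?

67.52 ppt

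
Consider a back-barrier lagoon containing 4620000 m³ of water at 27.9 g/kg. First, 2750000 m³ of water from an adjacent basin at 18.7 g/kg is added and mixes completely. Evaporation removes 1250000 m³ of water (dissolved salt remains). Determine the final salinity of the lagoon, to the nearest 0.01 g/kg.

29.46 g/kg

After mixing: salt = 4,620,000×27.9 + 2,750,000×18.7 = 180,323,000; volume = 7,370,000 m³
After evaporation: salt unchanged = 180,323,000; volume = 7,370,000 − 1,250,000 = 6,120,000 m³
S = 180,323,000 / 6,120,000 = 29.4645 g/kg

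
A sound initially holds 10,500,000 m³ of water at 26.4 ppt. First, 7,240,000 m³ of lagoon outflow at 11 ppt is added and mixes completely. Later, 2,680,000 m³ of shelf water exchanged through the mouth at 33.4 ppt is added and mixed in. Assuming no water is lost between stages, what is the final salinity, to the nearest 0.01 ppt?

21.86 ppt

Total salt / total volume:
Initial salt = 10,500,000×26.4 = 277,200,000
After stage 1: salt = 277,200,000 + 7,240,000×11 = 356,840,000; volume = 17,740,000 m³; S = 20.115 ppt
After stage 2: salt = 356,840,000 + 2,680,000×33.4 = 446,352,000; volume = 20,420,000 m³
S = 446,352,000 / 20,420,000 = 21.8586 ppt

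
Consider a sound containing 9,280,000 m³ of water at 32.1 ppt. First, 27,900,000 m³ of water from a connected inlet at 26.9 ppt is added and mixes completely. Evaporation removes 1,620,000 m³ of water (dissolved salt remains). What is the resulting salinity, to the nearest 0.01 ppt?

After mixing: salt = 9,280,000×32.1 + 27,900,000×26.9 = 1,048,398,000; volume = 37,180,000 m³
After evaporation: salt unchanged = 1,048,398,000; volume = 37,180,000 − 1,620,000 = 35,560,000 m³
S = 1,048,398,000 / 35,560,000 = 29.4825 ppt

29.48 ppt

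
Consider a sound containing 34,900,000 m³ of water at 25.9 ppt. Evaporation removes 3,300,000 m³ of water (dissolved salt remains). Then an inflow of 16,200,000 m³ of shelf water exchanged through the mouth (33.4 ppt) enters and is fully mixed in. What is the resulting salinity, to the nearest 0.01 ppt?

30.23 ppt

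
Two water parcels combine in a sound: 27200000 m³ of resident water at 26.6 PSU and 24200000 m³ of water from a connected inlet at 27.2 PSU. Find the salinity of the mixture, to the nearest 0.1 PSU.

26.9 PSU

Mass of salt is conserved:
salt = 27,200,000×26.6 + 24,200,000×27.2 = 723,520,000 + 658,240,000 = 1,381,760,000
volume = 27,200,000 + 24,200,000 = 51,400,000 m³
S = 1,381,760,000 / 51,400,000 = 26.882 PSU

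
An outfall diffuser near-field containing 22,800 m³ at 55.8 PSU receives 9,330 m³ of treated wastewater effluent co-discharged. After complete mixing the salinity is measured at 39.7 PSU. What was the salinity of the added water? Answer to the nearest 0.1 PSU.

Salt balance: 22,800×55.8 + 9,330×S = 32,130×39.7
1,272,240 + 9,330·S = 1,275,561
S = (1,275,561 − 1,272,240) / 9,330 = 0.3559 PSU

0.4 PSU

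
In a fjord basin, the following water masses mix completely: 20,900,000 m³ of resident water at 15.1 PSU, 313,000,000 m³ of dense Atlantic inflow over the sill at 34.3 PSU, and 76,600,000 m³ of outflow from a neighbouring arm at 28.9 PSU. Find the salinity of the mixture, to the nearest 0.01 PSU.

32.31 PSU

Conserving salt mass:
salt = 20,900,000×15.1 + 313,000,000×34.3 + 76,600,000×28.9 = 315,590,000 + 10,735,900,000 + 2,213,740,000 = 13,265,230,000
volume = 20,900,000 + 313,000,000 + 76,600,000 = 410,500,000 m³
S = 13,265,230,000 / 410,500,000 = 32.3148 PSU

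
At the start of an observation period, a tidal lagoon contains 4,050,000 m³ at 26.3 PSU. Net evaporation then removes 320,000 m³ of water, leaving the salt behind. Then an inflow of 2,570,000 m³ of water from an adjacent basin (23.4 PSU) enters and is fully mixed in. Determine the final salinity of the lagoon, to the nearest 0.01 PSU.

After evaporation: salt = 4,050,000×26.3 = 106,515,000; volume = 4,050,000 − 320,000 = 3,730,000 m³
After mixing: salt = 106,515,000 + 2,570,000×23.4 = 166,653,000; volume = 3,730,000 + 2,570,000 = 6,300,000 m³
S = 166,653,000 / 6,300,000 = 26.4529 PSU

26.45 PSU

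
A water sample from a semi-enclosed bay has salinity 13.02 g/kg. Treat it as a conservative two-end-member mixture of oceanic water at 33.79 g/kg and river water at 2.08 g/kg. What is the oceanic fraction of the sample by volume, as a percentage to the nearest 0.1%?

Let g be the oceanic fraction. Salt balance per unit volume:
g×33.79 + (1−g)×2.08 = 13.02
g = (13.02 − 2.08) / (33.79 − 2.08) = 10.94/31.71 = 0.345

34.5%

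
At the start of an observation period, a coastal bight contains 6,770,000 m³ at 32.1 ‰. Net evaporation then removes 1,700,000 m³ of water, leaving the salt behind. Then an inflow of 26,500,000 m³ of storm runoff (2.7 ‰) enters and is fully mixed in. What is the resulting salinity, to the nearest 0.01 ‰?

After evaporation: salt = 6,770,000×32.1 = 217,317,000; volume = 6,770,000 − 1,700,000 = 5,070,000 m³
After mixing: salt = 217,317,000 + 26,500,000×2.7 = 288,867,000; volume = 5,070,000 + 26,500,000 = 31,570,000 m³
S = 288,867,000 / 31,570,000 = 9.15 ‰

9.15 ‰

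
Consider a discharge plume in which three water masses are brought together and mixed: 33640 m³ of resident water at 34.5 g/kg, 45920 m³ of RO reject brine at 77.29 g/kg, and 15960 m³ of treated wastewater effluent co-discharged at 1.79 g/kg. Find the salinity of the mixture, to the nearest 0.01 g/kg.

Total salt / total volume:
salt = 33,640×34.5 + 45,920×77.29 + 15,960×1.79 = 1,160,580 + 3,549,156.8 + 28,568.4 = 4,738,305.2
volume = 33,640 + 45,920 + 15,960 = 95,520 m³
S = 4,738,305.2 / 95,520 = 49.6054 g/kg

49.61 g/kg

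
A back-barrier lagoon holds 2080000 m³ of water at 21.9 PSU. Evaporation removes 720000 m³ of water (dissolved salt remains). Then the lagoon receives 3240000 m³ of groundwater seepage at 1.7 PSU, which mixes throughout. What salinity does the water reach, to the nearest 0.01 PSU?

11.10 PSU

After evaporation: salt = 2,080,000×21.9 = 45,552,000; volume = 2,080,000 − 720,000 = 1,360,000 m³
After mixing: salt = 45,552,000 + 3,240,000×1.7 = 51,060,000; volume = 1,360,000 + 3,240,000 = 4,600,000 m³
S = 51,060,000 / 4,600,000 = 11.1 PSU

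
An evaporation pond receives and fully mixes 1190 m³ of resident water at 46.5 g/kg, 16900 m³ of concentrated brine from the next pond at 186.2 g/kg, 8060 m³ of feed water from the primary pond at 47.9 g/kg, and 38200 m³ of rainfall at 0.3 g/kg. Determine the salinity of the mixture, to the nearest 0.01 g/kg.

55.94 g/kg

Mass of salt is conserved:
salt = 1,190×46.5 + 16,900×186.2 + 8,060×47.9 + 38,200×0.3 = 55,335 + 3,146,780 + 386,074 + 11,460 = 3,599,649
volume = 1,190 + 16,900 + 8,060 + 38,200 = 64,350 m³
S = 3,599,649 / 64,350 = 55.9386 g/kg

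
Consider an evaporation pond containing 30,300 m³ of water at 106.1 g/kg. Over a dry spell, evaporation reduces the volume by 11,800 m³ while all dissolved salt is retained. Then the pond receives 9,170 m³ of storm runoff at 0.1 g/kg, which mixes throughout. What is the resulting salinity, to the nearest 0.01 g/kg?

116.22 g/kg

After evaporation: salt = 30,300×106.1 = 3,214,830; volume = 30,300 − 11,800 = 18,500 m³
After mixing: salt = 3,214,830 + 9,170×0.1 = 3,215,747; volume = 18,500 + 9,170 = 27,670 m³
S = 3,215,747 / 27,670 = 116.2178 g/kg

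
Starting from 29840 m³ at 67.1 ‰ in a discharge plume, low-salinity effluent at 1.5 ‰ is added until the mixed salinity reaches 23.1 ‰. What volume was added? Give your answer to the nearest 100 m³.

60800 m³

Salt balance: 29,840×67.1 + V×1.5 = (29,840+V)×23.1
2,002,264 + 1.5V = 689,304 + 23.1V
1,312,960 = 21.6V
V = 60,785.19 m³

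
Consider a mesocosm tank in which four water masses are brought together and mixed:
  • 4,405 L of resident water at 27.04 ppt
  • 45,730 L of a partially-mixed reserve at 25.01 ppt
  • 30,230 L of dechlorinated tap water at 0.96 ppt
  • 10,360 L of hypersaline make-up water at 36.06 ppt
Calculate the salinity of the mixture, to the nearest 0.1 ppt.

By conservation of dissolved salt,
salt = 4,405×27.04 + 45,730×25.01 + 30,230×0.96 + 10,360×36.06 = 119,111.2 + 1,143,707.3 + 29,020.8 + 373,581.6 = 1,665,420.9
volume = 4,405 + 45,730 + 30,230 + 10,360 = 90,725 L
S = 1,665,420.9 / 90,725 = 18.357 ppt

18.4 ppt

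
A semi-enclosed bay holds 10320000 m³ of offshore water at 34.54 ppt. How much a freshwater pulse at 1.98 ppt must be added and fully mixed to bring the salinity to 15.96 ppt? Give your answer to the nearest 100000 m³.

13700000 m³

Salt balance: 10,320,000×34.54 + V×1.98 = (10,320,000+V)×15.96
356,452,800 + 1.98V = 164,707,200 + 15.96V
191,745,600 = 13.98V
V = 13,715,708.15 m³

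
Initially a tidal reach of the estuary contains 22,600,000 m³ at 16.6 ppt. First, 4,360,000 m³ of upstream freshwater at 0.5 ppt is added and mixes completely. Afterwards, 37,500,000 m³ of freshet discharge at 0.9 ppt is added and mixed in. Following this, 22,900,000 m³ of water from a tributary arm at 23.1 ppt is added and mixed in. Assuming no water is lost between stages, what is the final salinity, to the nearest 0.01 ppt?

Mass of salt is conserved:
Initial salt = 22,600,000×16.6 = 375,160,000
After stage 1: salt = 375,160,000 + 4,360,000×0.5 = 377,340,000; volume = 26,960,000 m³; S = 13.996 ppt
After stage 2: salt = 377,340,000 + 37,500,000×0.9 = 411,090,000; volume = 64,460,000 m³; S = 6.377 ppt
After stage 3: salt = 411,090,000 + 22,900,000×23.1 = 940,080,000; volume = 87,360,000 m³
S = 940,080,000 / 87,360,000 = 10.761 ppt

10.76 ppt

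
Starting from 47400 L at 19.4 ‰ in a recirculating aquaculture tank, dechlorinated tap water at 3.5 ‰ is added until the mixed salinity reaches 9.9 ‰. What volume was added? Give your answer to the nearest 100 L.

Salt balance: 47,400×19.4 + V×3.5 = (47,400+V)×9.9
919,560 + 3.5V = 469,260 + 9.9V
450,300 = 6.4V
V = 70,359.38 L

70400 L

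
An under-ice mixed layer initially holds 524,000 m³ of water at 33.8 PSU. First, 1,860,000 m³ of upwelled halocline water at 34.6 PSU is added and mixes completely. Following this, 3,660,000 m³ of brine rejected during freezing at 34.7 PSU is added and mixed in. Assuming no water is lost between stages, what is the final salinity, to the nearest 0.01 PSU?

34.59 PSU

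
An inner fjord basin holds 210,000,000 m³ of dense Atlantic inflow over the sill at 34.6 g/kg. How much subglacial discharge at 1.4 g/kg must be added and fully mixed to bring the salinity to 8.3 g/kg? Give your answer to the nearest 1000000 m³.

Salt balance: 210,000,000×34.6 + V×1.4 = (210,000,000+V)×8.3
7,266,000,000 + 1.4V = 1,743,000,000 + 8.3V
5,523,000,000 = 6.9V
V = 800,434,782.61 m³

800000000 m³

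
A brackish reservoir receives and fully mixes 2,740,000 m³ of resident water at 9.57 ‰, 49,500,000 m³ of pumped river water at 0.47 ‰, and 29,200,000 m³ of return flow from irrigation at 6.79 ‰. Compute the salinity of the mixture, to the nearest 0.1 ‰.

By conservation of dissolved salt,
salt = 2,740,000×9.57 + 49,500,000×0.47 + 29,200,000×6.79 = 26,221,800 + 23,265,000 + 198,268,000 = 247,754,800
volume = 2,740,000 + 49,500,000 + 29,200,000 = 81,440,000 m³
S = 247,754,800 / 81,440,000 = 3.042 ‰

3.0 ‰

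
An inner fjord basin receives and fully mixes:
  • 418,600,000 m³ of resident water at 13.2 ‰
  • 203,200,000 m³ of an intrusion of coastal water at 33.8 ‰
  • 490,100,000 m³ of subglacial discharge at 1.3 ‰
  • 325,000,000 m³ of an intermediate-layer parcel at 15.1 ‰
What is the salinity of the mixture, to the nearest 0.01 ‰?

12.48 ‰

Weighted by volume,
salt = 418,600,000×13.2 + 203,200,000×33.8 + 490,100,000×1.3 + 325,000,000×15.1 = 5,525,520,000 + 6,868,160,000 + 637,130,000 + 4,907,500,000 = 17,938,310,000
volume = 418,600,000 + 203,200,000 + 490,100,000 + 325,000,000 = 1,436,900,000 m³
S = 17,938,310,000 / 1,436,900,000 = 12.484 ‰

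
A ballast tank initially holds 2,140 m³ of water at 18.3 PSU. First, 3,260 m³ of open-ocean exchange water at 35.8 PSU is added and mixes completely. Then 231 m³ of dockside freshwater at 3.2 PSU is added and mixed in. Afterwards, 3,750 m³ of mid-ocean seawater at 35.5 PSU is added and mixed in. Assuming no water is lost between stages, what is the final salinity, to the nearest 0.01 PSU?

30.89 PSU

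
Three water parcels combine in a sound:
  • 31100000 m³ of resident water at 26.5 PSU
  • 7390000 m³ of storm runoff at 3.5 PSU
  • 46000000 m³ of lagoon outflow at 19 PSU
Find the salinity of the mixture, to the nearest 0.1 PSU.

20.4 PSU

Salt balance:
salt = 31,100,000×26.5 + 7,390,000×3.5 + 46,000,000×19 = 824,150,000 + 25,865,000 + 874,000,000 = 1,724,015,000
volume = 31,100,000 + 7,390,000 + 46,000,000 = 84,490,000 m³
S = 1,724,015,000 / 84,490,000 = 20.405 PSU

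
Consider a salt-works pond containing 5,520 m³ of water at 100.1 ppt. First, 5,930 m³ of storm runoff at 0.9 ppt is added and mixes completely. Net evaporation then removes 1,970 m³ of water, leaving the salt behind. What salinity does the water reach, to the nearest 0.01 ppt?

58.85 ppt

After mixing: salt = 5,520×100.1 + 5,930×0.9 = 557,889; volume = 11,450 m³
After evaporation: salt unchanged = 557,889; volume = 11,450 − 1,970 = 9,480 m³
S = 557,889 / 9,480 = 58.8491 ppt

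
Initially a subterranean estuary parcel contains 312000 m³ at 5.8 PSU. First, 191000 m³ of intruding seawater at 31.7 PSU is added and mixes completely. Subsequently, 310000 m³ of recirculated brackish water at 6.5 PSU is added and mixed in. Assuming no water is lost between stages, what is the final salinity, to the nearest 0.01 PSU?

Total salt / total volume:
Initial salt = 312,000×5.8 = 1,809,600
After stage 1: salt = 1,809,600 + 191,000×31.7 = 7,864,300; volume = 503,000 m³; S = 15.635 PSU
After stage 2: salt = 7,864,300 + 310,000×6.5 = 9,879,300; volume = 813,000 m³
S = 9,879,300 / 813,000 = 12.1517 PSU

12.15 PSU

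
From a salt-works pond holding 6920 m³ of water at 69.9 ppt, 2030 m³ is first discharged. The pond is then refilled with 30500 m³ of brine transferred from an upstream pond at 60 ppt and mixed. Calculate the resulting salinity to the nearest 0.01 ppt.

Remaining after removal: 4,890 m³ at 69.9 ppt (salt = 341,811)
After addition: salt = 341,811 + 30,500×60 = 2,171,811; volume = 35,390 m³
S = 2,171,811 / 35,390 = 61.3679 ppt

61.37 ppt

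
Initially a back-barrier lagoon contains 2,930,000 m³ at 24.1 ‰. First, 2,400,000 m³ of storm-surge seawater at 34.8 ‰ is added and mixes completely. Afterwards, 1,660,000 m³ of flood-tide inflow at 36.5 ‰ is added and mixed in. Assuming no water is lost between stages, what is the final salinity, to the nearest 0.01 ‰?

30.72 ‰

Conserving salt mass:
Initial salt = 2,930,000×24.1 = 70,613,000
After stage 1: salt = 70,613,000 + 2,400,000×34.8 = 154,133,000; volume = 5,330,000 m³; S = 28.918 ‰
After stage 2: salt = 154,133,000 + 1,660,000×36.5 = 214,723,000; volume = 6,990,000 m³
S = 214,723,000 / 6,990,000 = 30.7186 ‰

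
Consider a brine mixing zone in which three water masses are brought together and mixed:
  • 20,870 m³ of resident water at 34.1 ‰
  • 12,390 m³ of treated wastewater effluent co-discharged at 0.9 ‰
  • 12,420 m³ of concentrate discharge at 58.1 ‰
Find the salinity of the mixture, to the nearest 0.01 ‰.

Mass of salt is conserved:
salt = 20,870×34.1 + 12,390×0.9 + 12,420×58.1 = 711,667 + 11,151 + 721,602 = 1,444,420
volume = 20,870 + 12,390 + 12,420 = 45,680 m³
S = 1,444,420 / 45,680 = 31.6204 ‰

31.62 ‰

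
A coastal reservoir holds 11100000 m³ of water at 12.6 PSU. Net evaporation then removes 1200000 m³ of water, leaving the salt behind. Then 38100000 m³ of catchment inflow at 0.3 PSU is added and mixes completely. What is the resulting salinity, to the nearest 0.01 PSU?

After evaporation: salt = 11,100,000×12.6 = 139,860,000; volume = 11,100,000 − 1,200,000 = 9,900,000 m³
After mixing: salt = 139,860,000 + 38,100,000×0.3 = 151,290,000; volume = 9,900,000 + 38,100,000 = 48,000,000 m³
S = 151,290,000 / 48,000,000 = 3.1519 PSU

3.15 PSU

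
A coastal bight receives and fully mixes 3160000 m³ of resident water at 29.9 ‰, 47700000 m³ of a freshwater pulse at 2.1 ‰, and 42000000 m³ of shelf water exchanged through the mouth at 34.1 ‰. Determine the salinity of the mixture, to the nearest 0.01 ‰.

Conserving salt mass:
salt = 3,160,000×29.9 + 47,700,000×2.1 + 42,000,000×34.1 = 94,484,000 + 100,170,000 + 1,432,200,000 = 1,626,854,000
volume = 3,160,000 + 47,700,000 + 42,000,000 = 92,860,000 m³
S = 1,626,854,000 / 92,860,000 = 17.5194 ‰

17.52 ‰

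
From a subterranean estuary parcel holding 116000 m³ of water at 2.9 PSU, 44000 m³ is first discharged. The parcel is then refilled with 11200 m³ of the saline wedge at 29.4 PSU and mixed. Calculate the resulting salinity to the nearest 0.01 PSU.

6.47 PSU

Remaining after removal: 72,000 m³ at 2.9 PSU (salt = 208,800)
After addition: salt = 208,800 + 11,200×29.4 = 538,080; volume = 83,200 m³
S = 538,080 / 83,200 = 6.4673 PSU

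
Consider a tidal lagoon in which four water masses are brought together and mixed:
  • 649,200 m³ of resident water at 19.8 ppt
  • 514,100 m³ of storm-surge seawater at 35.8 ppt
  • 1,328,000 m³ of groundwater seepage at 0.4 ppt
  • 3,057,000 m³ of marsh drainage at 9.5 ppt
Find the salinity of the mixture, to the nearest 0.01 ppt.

10.96 ppt

Salt balance:
salt = 649,200×19.8 + 514,100×35.8 + 1,328,000×0.4 + 3,057,000×9.5 = 12,854,160 + 18,404,780 + 531,200 + 29,041,500 = 60,831,640
volume = 649,200 + 514,100 + 1,328,000 + 3,057,000 = 5,548,300 m³
S = 60,831,640 / 5,548,300 = 10.964 ppt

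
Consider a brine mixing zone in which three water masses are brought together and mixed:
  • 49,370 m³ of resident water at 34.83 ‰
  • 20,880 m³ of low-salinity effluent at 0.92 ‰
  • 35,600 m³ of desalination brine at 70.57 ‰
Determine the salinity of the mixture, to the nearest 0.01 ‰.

Salt balance:
salt = 49,370×34.83 + 20,880×0.92 + 35,600×70.57 = 1,719,557.1 + 19,209.6 + 2,512,292 = 4,251,058.7
volume = 49,370 + 20,880 + 35,600 = 105,850 m³
S = 4,251,058.7 / 105,850 = 40.1612 ‰

40.16 ‰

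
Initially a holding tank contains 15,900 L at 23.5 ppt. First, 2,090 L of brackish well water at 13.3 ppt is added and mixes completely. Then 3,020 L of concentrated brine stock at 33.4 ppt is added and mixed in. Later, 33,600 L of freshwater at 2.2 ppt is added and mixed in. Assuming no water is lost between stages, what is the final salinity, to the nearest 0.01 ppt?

10.55 ppt

Weighted by volume,
Initial salt = 15,900×23.5 = 373,650
After stage 1: salt = 373,650 + 2,090×13.3 = 401,447; volume = 17,990 L; S = 22.315 ppt
After stage 2: salt = 401,447 + 3,020×33.4 = 502,315; volume = 21,010 L; S = 23.908 ppt
After stage 3: salt = 502,315 + 33,600×2.2 = 576,235; volume = 54,610 L
S = 576,235 / 54,610 = 10.5518 ppt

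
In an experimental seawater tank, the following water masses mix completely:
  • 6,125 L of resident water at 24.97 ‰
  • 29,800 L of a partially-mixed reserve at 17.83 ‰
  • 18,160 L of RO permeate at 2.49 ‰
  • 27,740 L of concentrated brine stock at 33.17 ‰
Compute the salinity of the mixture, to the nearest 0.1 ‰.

20.2 ‰

Weighted by volume,
salt = 6,125×24.97 + 29,800×17.83 + 18,160×2.49 + 27,740×33.17 = 152,941.25 + 531,334 + 45,218.4 + 920,135.8 = 1,649,629.45
volume = 6,125 + 29,800 + 18,160 + 27,740 = 81,825 L
S = 1,649,629.45 / 81,825 = 20.16 ‰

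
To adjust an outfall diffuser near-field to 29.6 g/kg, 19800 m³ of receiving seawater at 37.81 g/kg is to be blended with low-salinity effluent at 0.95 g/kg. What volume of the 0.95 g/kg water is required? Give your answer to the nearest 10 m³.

5670 m³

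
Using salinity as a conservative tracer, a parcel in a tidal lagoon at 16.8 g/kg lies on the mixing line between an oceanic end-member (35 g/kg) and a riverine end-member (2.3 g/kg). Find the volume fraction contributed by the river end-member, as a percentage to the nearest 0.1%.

Let f be the freshwater fraction. Salt balance per unit volume:
f×2.3 + (1−f)×35 = 16.8
f = (35 − 16.8) / (35 − 2.3) = 18.2/32.7 = 0.5566

55.7%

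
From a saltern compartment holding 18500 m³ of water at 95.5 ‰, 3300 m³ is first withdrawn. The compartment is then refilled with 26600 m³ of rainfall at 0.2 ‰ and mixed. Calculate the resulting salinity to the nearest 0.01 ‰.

34.85 ‰

Remaining after removal: 15,200 m³ at 95.5 ‰ (salt = 1,451,600)
After addition: salt = 1,451,600 + 26,600×0.2 = 1,456,920; volume = 41,800 m³
S = 1,456,920 / 41,800 = 34.8545 ‰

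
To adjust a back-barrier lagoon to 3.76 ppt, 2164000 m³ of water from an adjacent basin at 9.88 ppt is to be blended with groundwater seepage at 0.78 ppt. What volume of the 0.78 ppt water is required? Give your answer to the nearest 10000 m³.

4440000 m³

Salt balance: 2,164,000×9.88 + V×0.78 = (2,164,000+V)×3.76
21,380,320 + 0.78V = 8,136,640 + 3.76V
13,243,680 = 2.98V
V = 4,444,187.92 m³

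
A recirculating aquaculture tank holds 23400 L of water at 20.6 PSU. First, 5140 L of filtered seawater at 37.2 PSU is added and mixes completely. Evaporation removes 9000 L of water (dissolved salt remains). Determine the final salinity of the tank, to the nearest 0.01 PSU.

After mixing: salt = 23,400×20.6 + 5,140×37.2 = 673,248; volume = 28,540 L
After evaporation: salt unchanged = 673,248; volume = 28,540 − 9,000 = 19,540 L
S = 673,248 / 19,540 = 34.4549 PSU

34.45 PSU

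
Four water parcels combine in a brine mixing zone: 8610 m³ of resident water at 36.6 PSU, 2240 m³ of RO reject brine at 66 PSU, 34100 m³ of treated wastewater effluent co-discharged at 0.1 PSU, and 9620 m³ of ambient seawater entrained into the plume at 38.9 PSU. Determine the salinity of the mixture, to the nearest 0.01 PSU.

Conserving salt mass:
salt = 8,610×36.6 + 2,240×66 + 34,100×0.1 + 9,620×38.9 = 315,126 + 147,840 + 3,410 + 374,218 = 840,594
volume = 8,610 + 2,240 + 34,100 + 9,620 = 54,570 m³
S = 840,594 / 54,570 = 15.404 PSU

15.40 PSU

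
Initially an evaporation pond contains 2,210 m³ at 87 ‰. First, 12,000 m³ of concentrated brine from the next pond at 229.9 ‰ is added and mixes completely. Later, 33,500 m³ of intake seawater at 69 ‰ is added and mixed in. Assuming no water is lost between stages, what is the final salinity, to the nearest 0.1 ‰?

Mass of salt is conserved:
Initial salt = 2,210×87 = 192,270
After stage 1: salt = 192,270 + 12,000×229.9 = 2,951,070; volume = 14,210 m³; S = 207.676 ‰
After stage 2: salt = 2,951,070 + 33,500×69 = 5,262,570; volume = 47,710 m³
S = 5,262,570 / 47,710 = 110.3033 ‰

110.3 ‰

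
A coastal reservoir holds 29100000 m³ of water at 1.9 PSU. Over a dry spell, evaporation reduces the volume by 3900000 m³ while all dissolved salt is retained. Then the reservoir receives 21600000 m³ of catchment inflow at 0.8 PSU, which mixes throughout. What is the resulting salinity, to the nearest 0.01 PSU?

1.55 PSU

After evaporation: salt = 29,100,000×1.9 = 55,290,000; volume = 29,100,000 − 3,900,000 = 25,200,000 m³
After mixing: salt = 55,290,000 + 21,600,000×0.8 = 72,570,000; volume = 25,200,000 + 21,600,000 = 46,800,000 m³
S = 72,570,000 / 46,800,000 = 1.5506 PSU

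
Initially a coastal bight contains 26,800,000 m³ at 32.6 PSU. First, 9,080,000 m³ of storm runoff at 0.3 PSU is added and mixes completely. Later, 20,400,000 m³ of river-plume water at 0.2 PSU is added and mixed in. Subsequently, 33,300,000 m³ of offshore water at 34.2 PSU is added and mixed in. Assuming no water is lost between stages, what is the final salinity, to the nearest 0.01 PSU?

22.54 PSU

Mass of salt is conserved:
Initial salt = 26,800,000×32.6 = 873,680,000
After stage 1: salt = 873,680,000 + 9,080,000×0.3 = 876,404,000; volume = 35,880,000 m³; S = 24.426 PSU
After stage 2: salt = 876,404,000 + 20,400,000×0.2 = 880,484,000; volume = 56,280,000 m³; S = 15.645 PSU
After stage 3: salt = 880,484,000 + 33,300,000×34.2 = 2,019,344,000; volume = 89,580,000 m³
S = 2,019,344,000 / 89,580,000 = 22.5424 PSU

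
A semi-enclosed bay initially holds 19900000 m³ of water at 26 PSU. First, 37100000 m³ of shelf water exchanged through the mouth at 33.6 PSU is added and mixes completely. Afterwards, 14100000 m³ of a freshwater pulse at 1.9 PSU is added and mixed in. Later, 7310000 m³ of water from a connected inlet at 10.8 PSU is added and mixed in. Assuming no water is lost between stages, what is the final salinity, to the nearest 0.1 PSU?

23.8 PSU

Mass of salt is conserved:
Initial salt = 19,900,000×26 = 517,400,000
After stage 1: salt = 517,400,000 + 37,100,000×33.6 = 1,763,960,000; volume = 57,000,000 m³; S = 30.947 PSU
After stage 2: salt = 1,763,960,000 + 14,100,000×1.9 = 1,790,750,000; volume = 71,100,000 m³; S = 25.186 PSU
After stage 3: salt = 1,790,750,000 + 7,310,000×10.8 = 1,869,698,000; volume = 78,410,000 m³
S = 1,869,698,000 / 78,410,000 = 23.8451 PSU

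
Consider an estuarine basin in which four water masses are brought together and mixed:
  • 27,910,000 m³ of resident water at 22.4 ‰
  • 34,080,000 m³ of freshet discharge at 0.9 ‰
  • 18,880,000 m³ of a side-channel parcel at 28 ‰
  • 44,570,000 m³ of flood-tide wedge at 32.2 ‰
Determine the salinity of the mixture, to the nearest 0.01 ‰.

Conserving salt mass:
salt = 27,910,000×22.4 + 34,080,000×0.9 + 18,880,000×28 + 44,570,000×32.2 = 625,184,000 + 30,672,000 + 528,640,000 + 1,435,154,000 = 2,619,650,000
volume = 27,910,000 + 34,080,000 + 18,880,000 + 44,570,000 = 125,440,000 m³
S = 2,619,650,000 / 125,440,000 = 20.8837 ‰

20.88 ‰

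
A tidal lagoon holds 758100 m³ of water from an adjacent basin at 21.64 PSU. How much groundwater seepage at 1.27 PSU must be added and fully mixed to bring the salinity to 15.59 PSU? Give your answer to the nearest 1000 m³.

320000 m³

Salt balance: 758,100×21.64 + V×1.27 = (758,100+V)×15.59
16,405,284 + 1.27V = 11,818,779 + 15.59V
4,586,505 = 14.32V
V = 320,286.66 m³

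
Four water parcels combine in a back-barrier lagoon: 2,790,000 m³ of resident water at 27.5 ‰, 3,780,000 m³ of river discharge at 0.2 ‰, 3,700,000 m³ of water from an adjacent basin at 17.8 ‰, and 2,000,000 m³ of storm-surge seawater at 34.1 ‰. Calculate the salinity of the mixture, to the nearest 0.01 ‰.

Conserving salt mass:
salt = 2,790,000×27.5 + 3,780,000×0.2 + 3,700,000×17.8 + 2,000,000×34.1 = 76,725,000 + 756,000 + 65,860,000 + 68,200,000 = 211,541,000
volume = 2,790,000 + 3,780,000 + 3,700,000 + 2,000,000 = 12,270,000 m³
S = 211,541,000 / 12,270,000 = 17.2405 ‰

17.24 ‰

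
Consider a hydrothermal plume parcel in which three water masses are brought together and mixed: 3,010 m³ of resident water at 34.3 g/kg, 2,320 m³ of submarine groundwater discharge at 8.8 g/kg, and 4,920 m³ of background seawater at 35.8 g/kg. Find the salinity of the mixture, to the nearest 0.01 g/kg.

29.25 g/kg

Salt balance:
salt = 3,010×34.3 + 2,320×8.8 + 4,920×35.8 = 103,243 + 20,416 + 176,136 = 299,795
volume = 3,010 + 2,320 + 4,920 = 10,250 m³
S = 299,795 / 10,250 = 29.2483 g/kg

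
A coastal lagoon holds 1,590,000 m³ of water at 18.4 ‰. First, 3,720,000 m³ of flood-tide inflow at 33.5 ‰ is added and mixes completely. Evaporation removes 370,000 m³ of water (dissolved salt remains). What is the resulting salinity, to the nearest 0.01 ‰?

31.15 ‰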